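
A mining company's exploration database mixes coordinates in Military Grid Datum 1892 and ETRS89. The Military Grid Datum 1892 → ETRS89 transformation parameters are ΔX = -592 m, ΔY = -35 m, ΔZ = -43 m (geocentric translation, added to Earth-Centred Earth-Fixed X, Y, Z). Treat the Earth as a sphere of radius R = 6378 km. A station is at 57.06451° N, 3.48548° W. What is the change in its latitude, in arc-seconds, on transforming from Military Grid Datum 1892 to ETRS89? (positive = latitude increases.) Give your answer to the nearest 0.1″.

Δφ = 15.2″

sin φ = 0.839283, cos φ = 0.543694, sin λ = -0.060796, cos λ = 0.998150.
North component: ΔN = −sin φ cos λ·ΔX − sin φ sin λ·ΔY + cos φ·ΔZ = −(0.839283)(0.998150)(-592) − (0.839283)(-0.060796)(-35) + (0.543694)(-43) = 470.77 m.
1° of latitude spans πR/180 = 111317 m, so Δφ = 470.77 / 111317 × 3600 = 15.225″.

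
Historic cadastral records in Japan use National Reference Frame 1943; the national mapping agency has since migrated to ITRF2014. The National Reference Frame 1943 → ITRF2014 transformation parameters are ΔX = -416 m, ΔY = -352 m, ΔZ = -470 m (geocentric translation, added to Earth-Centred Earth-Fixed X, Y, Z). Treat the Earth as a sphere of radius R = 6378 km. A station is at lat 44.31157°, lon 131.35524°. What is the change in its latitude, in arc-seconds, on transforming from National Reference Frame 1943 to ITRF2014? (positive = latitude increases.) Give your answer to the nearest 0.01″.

Δφ = -11.12″

sin φ = 0.698560, cos φ = 0.715552, sin λ = 0.750627, cos λ = -0.660726.
North component: ΔN = −sin φ cos λ·ΔX − sin φ sin λ·ΔY + cos φ·ΔZ = −(0.698560)(-0.660726)(-416) − (0.698560)(0.750627)(-352) + (0.715552)(-470) = -343.74 m.
1° of latitude spans πR/180 = 111317 m, so Δφ = -343.74 / 111317 × 3600 = -11.117″.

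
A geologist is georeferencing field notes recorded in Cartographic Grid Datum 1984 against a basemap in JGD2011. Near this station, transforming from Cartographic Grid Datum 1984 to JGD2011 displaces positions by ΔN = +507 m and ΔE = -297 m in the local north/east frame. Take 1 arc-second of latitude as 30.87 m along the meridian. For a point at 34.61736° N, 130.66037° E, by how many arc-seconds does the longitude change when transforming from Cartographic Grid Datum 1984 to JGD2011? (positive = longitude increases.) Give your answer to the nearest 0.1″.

At latitude 34.61736°, cos φ = 0.822964.
1″ of longitude at this latitude = 30.87 × cos φ = 25.4049 m, so Δλ = -297.0 / 25.4049 = -11.691″.

Δλ = -11.7″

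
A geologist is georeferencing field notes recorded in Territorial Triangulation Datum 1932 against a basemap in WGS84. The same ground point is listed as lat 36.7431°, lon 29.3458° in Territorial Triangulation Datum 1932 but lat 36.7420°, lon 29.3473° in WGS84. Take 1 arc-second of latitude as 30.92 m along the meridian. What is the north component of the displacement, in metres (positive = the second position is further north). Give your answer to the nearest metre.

ΔN = -122 m

Δφ = 36.7420° − 36.7431° = -0.0011°; Δλ = 29.3473° − 29.3458° = +0.0015°.
1° of latitude = 3600 × 30.92 = 111312 m.
ΔN = Δφ × 111312 = -122.4 m; ΔE = Δλ × 111312 × cos(36.7431°) = +0.0015 × 111312 × 0.801326 = 133.8 m.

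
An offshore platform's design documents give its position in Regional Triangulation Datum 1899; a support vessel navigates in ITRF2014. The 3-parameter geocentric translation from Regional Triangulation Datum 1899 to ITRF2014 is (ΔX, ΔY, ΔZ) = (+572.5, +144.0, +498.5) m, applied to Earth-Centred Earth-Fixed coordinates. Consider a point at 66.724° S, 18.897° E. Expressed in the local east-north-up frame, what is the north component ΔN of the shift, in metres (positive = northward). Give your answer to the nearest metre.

At φ = -66.724°, λ = 18.897°: sin φ = -0.918612, cos φ = 0.395161, sin λ = 0.323868, cos λ = 0.946102.
ΔN = −sin φ cos λ·ΔX − sin φ sin λ·ΔY + cos φ·ΔZ = −(-0.918612)(0.946102)(572.5) − (-0.918612)(0.323868)(144.0) + (0.395161)(498.5) = 737.39 m.

ΔN = 737 m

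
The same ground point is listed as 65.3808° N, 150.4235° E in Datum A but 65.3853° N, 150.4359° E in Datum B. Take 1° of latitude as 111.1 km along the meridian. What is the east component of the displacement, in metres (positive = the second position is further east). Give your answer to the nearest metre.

ΔE = 574 m

Δφ = 65.3853° − 65.3808° = +0.0045°; Δλ = 150.4359° − 150.4235° = +0.0124°.
ΔN = Δφ × 111100 = 500.0 m; ΔE = Δλ × 111100 × cos(65.3808°) = +0.0124 × 111100 × 0.416585 = 573.9 m.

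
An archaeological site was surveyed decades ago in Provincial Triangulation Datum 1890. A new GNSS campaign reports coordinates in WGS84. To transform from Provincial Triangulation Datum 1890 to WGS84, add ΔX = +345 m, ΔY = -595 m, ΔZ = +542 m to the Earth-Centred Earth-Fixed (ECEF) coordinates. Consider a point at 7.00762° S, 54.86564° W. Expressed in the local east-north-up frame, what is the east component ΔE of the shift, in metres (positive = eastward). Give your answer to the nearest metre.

The local east axis at (φ, λ) is (−sin λ, cos λ, 0), so ΔE = −sin(-54.86564°)·345 + cos(-54.86564°)·(-595) = -60.28 m.

ΔE = -60 m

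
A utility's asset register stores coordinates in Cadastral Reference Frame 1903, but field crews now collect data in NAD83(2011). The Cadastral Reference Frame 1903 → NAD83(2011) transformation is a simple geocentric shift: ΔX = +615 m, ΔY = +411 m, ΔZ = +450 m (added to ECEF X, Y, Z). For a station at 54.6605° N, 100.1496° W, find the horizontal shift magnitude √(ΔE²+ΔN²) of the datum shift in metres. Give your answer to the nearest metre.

At φ = 54.6605°, λ = -100.1496°: sin φ = 0.815739, cos φ = 0.578420, sin λ = -0.984351, cos λ = -0.176219.
ΔE = −sin λ·ΔX + cos λ·ΔY = −(-0.984351)·(615) + (-0.176219)·(411) = 532.95 m.
ΔN = −sin φ cos λ·ΔX − sin φ sin λ·ΔY + cos φ·ΔZ = −(0.815739)(-0.176219)(615) − (0.815739)(-0.984351)(411) + (0.578420)(450) = 678.72 m.
Horizontal magnitude = √(ΔE² + ΔN²) = √(532.95² + 678.72²) = 862.96 m.

863 m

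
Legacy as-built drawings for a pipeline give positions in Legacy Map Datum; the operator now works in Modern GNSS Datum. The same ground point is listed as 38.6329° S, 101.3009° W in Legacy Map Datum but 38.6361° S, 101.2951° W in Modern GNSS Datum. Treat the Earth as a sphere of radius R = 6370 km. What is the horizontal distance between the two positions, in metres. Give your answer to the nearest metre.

617 m

Δφ = -38.6361° − -38.6329° = -0.0032°; Δλ = -101.2951° − -101.3009° = +0.0058°.
1° along a meridian = πR/180 = 111177 m.
ΔN = Δφ × 111177 = -355.8 m; ΔE = Δλ × 111177 × cos(-38.6329°) = +0.0058 × 111177 × 0.781162 = 503.7 m.
Distance = √(ΔE² + ΔN²) = √(503.7² + (-355.8)²) = 616.7 m.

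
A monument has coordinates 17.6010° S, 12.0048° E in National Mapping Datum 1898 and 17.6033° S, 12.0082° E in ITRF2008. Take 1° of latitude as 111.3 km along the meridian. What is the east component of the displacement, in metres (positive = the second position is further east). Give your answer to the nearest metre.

ΔE = 361 m

Δφ = -17.6033° − -17.6010° = -0.0023°; Δλ = 12.0082° − 12.0048° = +0.0034°.
ΔN = Δφ × 111300 = -256.0 m; ΔE = Δλ × 111300 × cos(-17.6010°) = +0.0034 × 111300 × 0.953185 = 360.7 m.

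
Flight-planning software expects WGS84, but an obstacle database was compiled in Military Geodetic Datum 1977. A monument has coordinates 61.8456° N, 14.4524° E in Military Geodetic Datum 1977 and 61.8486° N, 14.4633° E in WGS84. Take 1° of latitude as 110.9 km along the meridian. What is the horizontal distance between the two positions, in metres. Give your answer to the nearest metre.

Δφ = 61.8486° − 61.8456° = +0.0030°; Δλ = 14.4633° − 14.4524° = +0.0109°.
ΔN = Δφ × 110900 = 332.7 m; ΔE = Δλ × 110900 × cos(61.8456°) = +0.0109 × 110900 × 0.471849 = 570.4 m.
Distance = √(ΔE² + ΔN²) = √(570.4² + 332.7²) = 660.3 m.

660 m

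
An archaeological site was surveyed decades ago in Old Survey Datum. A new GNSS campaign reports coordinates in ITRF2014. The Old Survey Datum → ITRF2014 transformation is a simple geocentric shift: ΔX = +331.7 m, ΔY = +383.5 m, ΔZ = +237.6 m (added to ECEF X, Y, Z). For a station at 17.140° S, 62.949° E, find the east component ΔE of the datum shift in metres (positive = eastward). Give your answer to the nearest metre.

ΔE = -121 m

The local east axis at (φ, λ) is (−sin λ, cos λ, 0), so ΔE = −sin(62.949°)·331.7 + cos(62.949°)·383.5 = -121.00 m.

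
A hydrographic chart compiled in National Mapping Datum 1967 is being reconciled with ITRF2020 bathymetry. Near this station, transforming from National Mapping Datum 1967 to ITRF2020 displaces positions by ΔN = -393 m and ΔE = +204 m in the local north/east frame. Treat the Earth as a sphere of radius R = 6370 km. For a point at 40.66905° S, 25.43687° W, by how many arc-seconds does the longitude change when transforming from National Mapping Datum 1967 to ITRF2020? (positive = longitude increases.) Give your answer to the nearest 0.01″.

At latitude -40.66905°, cos φ = 0.758486.
One radian of longitude at latitude φ spans R cos φ, so Δλ = ΔE / (R cos φ) = 204.0 / (6370000 × 0.758486) = 4.2222e-05 rad = 8.709″.

Δλ = 8.71″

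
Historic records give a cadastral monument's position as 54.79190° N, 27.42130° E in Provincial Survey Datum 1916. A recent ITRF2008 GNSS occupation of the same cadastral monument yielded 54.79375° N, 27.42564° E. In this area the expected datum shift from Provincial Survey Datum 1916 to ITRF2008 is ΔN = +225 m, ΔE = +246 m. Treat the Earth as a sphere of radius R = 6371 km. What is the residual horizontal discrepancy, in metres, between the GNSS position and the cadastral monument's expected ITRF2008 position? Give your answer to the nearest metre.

Observed coordinate differences: Δφ = +0.00185°, Δλ = +0.00434°.
Converting to metres (1° lat = 111195 m, cos φ = 0.576548): observed ΔN = 205.7 m, observed ΔE = 278.2 m.
Subtracting the expected shift leaves a residual of 205.7 − (225) = -19.3 m north and 278.2 − (246) = 32.2 m east.
Residual distance = √((-19.3)² + 32.2²) = 37.6 m.

38 m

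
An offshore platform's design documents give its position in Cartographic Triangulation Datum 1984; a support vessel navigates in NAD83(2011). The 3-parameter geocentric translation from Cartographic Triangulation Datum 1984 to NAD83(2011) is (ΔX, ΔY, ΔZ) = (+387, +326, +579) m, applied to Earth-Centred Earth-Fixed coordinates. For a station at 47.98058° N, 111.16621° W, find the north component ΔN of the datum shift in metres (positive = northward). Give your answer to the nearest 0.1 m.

ΔN = 717.2 m

At φ = 47.98058°, λ = -111.16621°: sin φ = 0.742918, cos φ = 0.669382, sin λ = -0.932537, cos λ = -0.361075.
ΔN = −sin φ cos λ·ΔX − sin φ sin λ·ΔY + cos φ·ΔZ = −(0.742918)(-0.361075)(387) − (0.742918)(-0.932537)(326) + (0.669382)(579) = 717.24 m.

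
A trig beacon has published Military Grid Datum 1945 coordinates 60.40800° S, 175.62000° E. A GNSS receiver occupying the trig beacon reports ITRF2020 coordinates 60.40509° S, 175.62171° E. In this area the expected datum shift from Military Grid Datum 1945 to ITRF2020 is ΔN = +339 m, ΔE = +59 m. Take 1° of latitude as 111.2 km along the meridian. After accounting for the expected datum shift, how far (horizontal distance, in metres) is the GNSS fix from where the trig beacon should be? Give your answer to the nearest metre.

Observed coordinate differences: Δφ = +0.00291°, Δλ = +0.00171°.
Converting to metres (1° lat = 111200 m, cos φ = 0.493820): observed ΔN = 323.6 m, observed ΔE = 93.9 m.
Subtracting the expected shift leaves a residual of 323.6 − (339) = -15.4 m north and 93.9 − (59) = 34.9 m east.
Residual distance = √((-15.4)² + 34.9²) = 38.2 m.

38 m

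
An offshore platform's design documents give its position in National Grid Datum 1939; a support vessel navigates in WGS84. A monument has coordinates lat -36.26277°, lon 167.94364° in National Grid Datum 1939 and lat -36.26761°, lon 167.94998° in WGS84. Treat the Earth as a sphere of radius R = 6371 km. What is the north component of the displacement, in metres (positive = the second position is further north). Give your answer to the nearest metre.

Δφ = -36.26761° − -36.26277° = -0.00484°; Δλ = 167.94998° − 167.94364° = +0.00634°.
1° along a meridian = πR/180 = 111195 m.
ΔN = Δφ × 111195 = -538.2 m; ΔE = Δλ × 111195 × cos(-36.26277°) = +0.00634 × 111195 × 0.806313 = 568.4 m.

ΔN = -538 m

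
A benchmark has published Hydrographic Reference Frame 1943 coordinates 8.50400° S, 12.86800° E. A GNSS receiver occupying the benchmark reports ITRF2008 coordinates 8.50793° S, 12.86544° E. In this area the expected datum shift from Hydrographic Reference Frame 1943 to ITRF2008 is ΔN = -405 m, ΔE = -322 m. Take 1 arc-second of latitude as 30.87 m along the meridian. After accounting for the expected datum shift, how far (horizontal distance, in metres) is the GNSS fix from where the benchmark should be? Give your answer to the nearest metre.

52 m

Observed coordinate differences: Δφ = -0.00393°, Δλ = -0.00256°.
Converting to metres (1° lat = 111132 m, cos φ = 0.989006): observed ΔN = -436.7 m, observed ΔE = -281.4 m.
Subtracting the expected shift leaves a residual of -436.7 − (-405) = -31.7 m north and -281.4 − (-322) = 40.6 m east.
Residual distance = √((-31.7)² + 40.6²) = 51.6 m.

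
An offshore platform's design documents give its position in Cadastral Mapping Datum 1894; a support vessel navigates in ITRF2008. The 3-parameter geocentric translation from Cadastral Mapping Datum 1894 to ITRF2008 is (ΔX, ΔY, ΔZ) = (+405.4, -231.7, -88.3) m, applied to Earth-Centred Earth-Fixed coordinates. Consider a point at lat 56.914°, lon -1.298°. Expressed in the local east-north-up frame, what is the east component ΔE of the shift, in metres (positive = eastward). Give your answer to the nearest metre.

At φ = 56.914°, λ = -1.298°: sin φ = 0.837852, cos φ = 0.545897, sin λ = -0.022652, cos λ = 0.999743.
ΔE = −sin λ·ΔX + cos λ·ΔY = −(-0.022652)·(405.4) + (0.999743)·(-231.7) = -222.46 m.

ΔE = -222 m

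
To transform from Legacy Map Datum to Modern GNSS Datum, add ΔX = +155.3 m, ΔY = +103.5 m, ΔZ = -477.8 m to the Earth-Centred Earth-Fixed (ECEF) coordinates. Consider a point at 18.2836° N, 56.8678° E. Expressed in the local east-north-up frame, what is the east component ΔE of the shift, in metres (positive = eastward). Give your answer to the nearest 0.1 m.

At φ = 18.2836°, λ = 56.8678°: sin φ = 0.313721, cos φ = 0.949515, sin λ = 0.837412, cos λ = 0.546573.
ΔE = −sin λ·ΔX + cos λ·ΔY = −(0.837412)·(155.3) + (0.546573)·(103.5) = -73.48 m.

ΔE = -73.5 m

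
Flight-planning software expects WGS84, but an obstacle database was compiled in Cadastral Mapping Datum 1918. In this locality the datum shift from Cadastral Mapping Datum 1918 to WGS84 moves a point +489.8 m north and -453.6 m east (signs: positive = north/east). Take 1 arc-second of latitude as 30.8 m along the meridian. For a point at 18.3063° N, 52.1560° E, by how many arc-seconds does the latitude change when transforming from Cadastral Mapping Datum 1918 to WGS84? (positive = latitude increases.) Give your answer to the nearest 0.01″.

1″ of latitude = 30.80 m, so Δφ = 489.8 / 30.80 = 15.903″.

Δφ = 15.90″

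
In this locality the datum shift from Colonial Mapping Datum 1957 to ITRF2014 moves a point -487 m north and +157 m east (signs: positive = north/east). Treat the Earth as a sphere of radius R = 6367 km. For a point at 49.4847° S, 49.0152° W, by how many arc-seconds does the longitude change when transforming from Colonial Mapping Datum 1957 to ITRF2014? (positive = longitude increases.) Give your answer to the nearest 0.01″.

Δλ = 7.83″

At latitude -49.4847°, cos φ = 0.649651.
One radian of longitude at latitude φ spans R cos φ, so Δλ = ΔE / (R cos φ) = 157.0 / (6367000 × 0.649651) = 3.7956e-05 rad = 7.829″.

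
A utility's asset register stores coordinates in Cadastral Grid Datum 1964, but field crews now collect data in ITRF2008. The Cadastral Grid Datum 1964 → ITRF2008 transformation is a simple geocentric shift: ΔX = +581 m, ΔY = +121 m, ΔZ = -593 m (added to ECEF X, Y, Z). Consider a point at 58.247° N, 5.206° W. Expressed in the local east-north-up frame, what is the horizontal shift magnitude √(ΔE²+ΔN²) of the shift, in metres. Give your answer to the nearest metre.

813 m

At φ = 58.247°, λ = -5.206°: sin φ = 0.850325, cos φ = 0.526258, sin λ = -0.090737, cos λ = 0.995875.
ΔE = −sin λ·ΔX + cos λ·ΔY = −(-0.090737)·(581) + (0.995875)·(121) = 173.22 m.
ΔN = −sin φ cos λ·ΔX − sin φ sin λ·ΔY + cos φ·ΔZ = −(0.850325)(0.995875)(581) − (0.850325)(-0.090737)(121) + (0.526258)(-593) = -794.74 m.
Horizontal magnitude = √(ΔE² + ΔN²) = √(173.22² + (-794.74)²) = 813.39 m.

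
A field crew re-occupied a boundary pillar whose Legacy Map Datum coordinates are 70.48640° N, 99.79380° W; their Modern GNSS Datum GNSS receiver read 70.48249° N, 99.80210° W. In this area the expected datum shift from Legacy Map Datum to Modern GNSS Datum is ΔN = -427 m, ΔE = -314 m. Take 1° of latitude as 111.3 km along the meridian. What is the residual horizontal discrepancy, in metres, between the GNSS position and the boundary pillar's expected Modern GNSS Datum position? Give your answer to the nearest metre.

Observed coordinate differences: Δφ = -0.00391°, Δλ = -0.00830°.
Converting to metres (1° lat = 111300 m, cos φ = 0.334031): observed ΔN = -435.2 m, observed ΔE = -308.6 m.
Subtracting the expected shift leaves a residual of -435.2 − (-427) = -8.2 m north and -308.6 − (-314) = 5.4 m east.
Residual distance = √((-8.2)² + 5.4²) = 9.8 m.

10 m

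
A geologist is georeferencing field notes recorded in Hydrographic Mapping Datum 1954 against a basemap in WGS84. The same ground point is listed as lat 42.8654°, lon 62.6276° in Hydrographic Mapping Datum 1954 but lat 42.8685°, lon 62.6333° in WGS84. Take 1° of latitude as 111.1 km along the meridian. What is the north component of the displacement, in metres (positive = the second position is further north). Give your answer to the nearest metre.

Δφ = 42.8685° − 42.8654° = +0.0031°; Δλ = 62.6333° − 62.6276° = +0.0057°.
ΔN = Δφ × 111100 = 344.4 m; ΔE = Δλ × 111100 × cos(42.8654°) = +0.0057 × 111100 × 0.732954 = 464.2 m.

ΔN = 344 m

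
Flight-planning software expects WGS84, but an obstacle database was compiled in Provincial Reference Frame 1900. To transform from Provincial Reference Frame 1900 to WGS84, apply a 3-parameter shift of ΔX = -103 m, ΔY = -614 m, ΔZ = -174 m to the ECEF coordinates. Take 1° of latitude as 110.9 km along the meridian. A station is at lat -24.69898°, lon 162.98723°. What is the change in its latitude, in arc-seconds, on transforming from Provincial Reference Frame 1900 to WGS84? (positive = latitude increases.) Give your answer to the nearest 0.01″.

sin φ = -0.417851, cos φ = 0.908516, sin λ = 0.292585, cos λ = -0.956240.
North component: ΔN = −sin φ cos λ·ΔX − sin φ sin λ·ΔY + cos φ·ΔZ = −(-0.417851)(-0.956240)(-103) − (-0.417851)(0.292585)(-614) + (0.908516)(-174) = -191.99 m.
1° of latitude spans 110900 m, so Δφ = -191.99 / 110900 × 3600 = -6.232″.

Δφ = -6.23″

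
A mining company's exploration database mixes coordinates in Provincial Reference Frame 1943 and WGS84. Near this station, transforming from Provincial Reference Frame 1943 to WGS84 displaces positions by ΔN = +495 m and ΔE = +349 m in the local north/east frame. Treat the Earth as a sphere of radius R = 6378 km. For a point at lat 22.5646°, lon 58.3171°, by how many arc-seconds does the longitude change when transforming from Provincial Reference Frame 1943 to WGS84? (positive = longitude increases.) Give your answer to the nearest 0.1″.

At latitude 22.5646°, cos φ = 0.923447.
One radian of longitude at latitude φ spans R cos φ, so Δλ = ΔE / (R cos φ) = 349.0 / (6378000 × 0.923447) = 5.9256e-05 rad = 12.222″.

Δλ = 12.2″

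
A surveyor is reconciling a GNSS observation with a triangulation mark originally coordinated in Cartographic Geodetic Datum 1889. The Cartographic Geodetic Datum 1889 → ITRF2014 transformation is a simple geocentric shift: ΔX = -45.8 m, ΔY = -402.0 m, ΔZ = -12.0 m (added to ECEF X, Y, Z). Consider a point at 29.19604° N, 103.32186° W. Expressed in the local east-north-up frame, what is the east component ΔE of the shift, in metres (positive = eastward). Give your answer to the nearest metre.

At φ = 29.19604°, λ = -103.32186°: sin φ = 0.487799, cos φ = 0.872956, sin λ = -0.973091, cos λ = -0.230421.
ΔE = −sin λ·ΔX + cos λ·ΔY = −(-0.973091)·(-45.8) + (-0.230421)·(-402.0) = 48.06 m.

ΔE = 48 m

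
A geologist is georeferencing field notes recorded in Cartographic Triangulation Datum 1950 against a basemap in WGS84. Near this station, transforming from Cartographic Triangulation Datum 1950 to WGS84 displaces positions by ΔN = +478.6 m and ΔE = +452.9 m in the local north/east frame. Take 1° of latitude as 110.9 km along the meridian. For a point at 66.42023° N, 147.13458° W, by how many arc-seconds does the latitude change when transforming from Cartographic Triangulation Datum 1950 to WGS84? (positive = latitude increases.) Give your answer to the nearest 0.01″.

Δφ = 15.54″

1° of latitude = 110.9 km, so Δφ = 478.6 / 110900 = 0.0043156° = 15.536″.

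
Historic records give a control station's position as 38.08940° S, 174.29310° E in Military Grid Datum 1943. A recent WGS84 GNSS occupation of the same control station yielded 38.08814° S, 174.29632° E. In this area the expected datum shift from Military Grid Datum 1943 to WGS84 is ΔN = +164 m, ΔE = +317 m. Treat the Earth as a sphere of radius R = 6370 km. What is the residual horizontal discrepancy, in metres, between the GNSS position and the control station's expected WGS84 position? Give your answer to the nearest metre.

Observed coordinate differences: Δφ = +0.00126°, Δλ = +0.00322°.
Converting to metres (1° lat = 111177 m, cos φ = 0.787049): observed ΔN = 140.1 m, observed ΔE = 281.8 m.
Subtracting the expected shift leaves a residual of 140.1 − (164) = -23.9 m north and 281.8 − (317) = -35.2 m east.
Residual distance = √((-23.9)² + (-35.2)²) = 42.6 m.

43 m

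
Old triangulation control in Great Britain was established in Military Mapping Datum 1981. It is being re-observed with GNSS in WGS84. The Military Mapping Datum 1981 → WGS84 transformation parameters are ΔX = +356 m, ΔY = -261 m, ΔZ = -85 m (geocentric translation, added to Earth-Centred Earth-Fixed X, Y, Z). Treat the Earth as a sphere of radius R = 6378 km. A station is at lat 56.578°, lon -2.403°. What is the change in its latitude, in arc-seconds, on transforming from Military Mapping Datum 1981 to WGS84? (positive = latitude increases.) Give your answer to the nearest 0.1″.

Δφ = -11.4″

sin φ = 0.834636, cos φ = 0.550801, sin λ = -0.041928, cos λ = 0.999121.
North component: ΔN = −sin φ cos λ·ΔX − sin φ sin λ·ΔY + cos φ·ΔZ = −(0.834636)(0.999121)(356) − (0.834636)(-0.041928)(-261) + (0.550801)(-85) = -352.82 m.
1° of latitude spans πR/180 = 111317 m, so Δφ = -352.82 / 111317 × 3600 = -11.410″.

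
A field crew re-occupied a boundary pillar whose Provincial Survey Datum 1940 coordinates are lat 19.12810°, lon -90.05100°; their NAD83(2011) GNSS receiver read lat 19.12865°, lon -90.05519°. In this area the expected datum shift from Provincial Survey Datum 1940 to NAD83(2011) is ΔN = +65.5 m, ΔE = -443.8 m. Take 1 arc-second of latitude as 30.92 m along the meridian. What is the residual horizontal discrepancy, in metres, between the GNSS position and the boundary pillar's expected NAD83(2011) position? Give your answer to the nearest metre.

Observed coordinate differences: Δφ = +0.00055°, Δλ = -0.00419°.
Converting to metres (1° lat = 111312 m, cos φ = 0.944788): observed ΔN = 61.2 m, observed ΔE = -440.6 m.
Subtracting the expected shift leaves a residual of 61.2 − (65.5) = -4.3 m north and -440.6 − (-443.8) = 3.2 m east.
Residual distance = √((-4.3)² + 3.2²) = 5.3 m.

5 m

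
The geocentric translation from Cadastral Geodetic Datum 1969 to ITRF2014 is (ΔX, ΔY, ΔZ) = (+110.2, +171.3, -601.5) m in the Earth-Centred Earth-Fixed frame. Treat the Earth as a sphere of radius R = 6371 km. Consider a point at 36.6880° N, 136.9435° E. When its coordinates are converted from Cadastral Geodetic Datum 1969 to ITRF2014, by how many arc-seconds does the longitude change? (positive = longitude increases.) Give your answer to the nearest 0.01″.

sin φ = 0.597457, cos φ = 0.801901, sin λ = 0.682719, cos λ = -0.730681.
East component: ΔE = −sin λ·ΔX + cos λ·ΔY = −(0.682719)(110.2) + (-0.730681)(171.3) = -200.40 m.
1° of latitude spans πR/180 = 111195 m; at latitude φ, 1° of longitude spans that × cos φ = 89167.3 m, so Δλ = -200.40 / 89167.3 × 3600 = -8.091″.

Δλ = -8.09″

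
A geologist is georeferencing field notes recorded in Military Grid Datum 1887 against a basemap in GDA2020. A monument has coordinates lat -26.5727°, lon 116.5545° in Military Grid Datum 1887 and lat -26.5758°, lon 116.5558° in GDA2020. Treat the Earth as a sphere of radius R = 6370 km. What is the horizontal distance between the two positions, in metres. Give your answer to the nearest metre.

368 m

Δφ = -26.5758° − -26.5727° = -0.0031°; Δλ = 116.5558° − 116.5545° = +0.0013°.
1° along a meridian = πR/180 = 111177 m.
ΔN = Δφ × 111177 = -344.7 m; ΔE = Δλ × 111177 × cos(-26.5727°) = +0.0013 × 111177 × 0.894367 = 129.3 m.
Distance = √(ΔE² + ΔN²) = √(129.3² + (-344.7)²) = 368.1 m.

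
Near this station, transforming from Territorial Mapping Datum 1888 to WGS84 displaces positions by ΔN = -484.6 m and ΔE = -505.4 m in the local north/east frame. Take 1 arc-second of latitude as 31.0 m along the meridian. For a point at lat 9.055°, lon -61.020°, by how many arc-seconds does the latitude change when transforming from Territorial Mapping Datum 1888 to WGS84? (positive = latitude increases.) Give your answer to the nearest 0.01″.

1″ of latitude = 31.00 m, so Δφ = -484.6 / 31.00 = -15.632″.

Δφ = -15.63″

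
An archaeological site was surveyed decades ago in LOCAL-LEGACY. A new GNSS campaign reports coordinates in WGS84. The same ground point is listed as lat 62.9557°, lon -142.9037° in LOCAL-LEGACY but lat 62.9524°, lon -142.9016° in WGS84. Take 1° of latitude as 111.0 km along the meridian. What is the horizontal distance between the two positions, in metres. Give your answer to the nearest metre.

Δφ = 62.9524° − 62.9557° = -0.0033°; Δλ = -142.9016° − -142.9037° = +0.0021°.
ΔN = Δφ × 111000 = -366.3 m; ΔE = Δλ × 111000 × cos(62.9557°) = +0.0021 × 111000 × 0.454679 = 106.0 m.
Distance = √(ΔE² + ΔN²) = √(106.0² + (-366.3)²) = 381.3 m.

381 m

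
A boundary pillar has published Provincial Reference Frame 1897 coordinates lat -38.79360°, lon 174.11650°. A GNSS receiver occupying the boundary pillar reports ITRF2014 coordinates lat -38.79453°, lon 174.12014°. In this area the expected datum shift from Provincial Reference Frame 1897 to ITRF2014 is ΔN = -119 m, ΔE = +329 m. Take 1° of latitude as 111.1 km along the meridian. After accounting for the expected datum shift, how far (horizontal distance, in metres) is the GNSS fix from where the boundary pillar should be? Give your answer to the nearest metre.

21 m

Observed coordinate differences: Δφ = -0.00093°, Δλ = +0.00364°.
Converting to metres (1° lat = 111100 m, cos φ = 0.779408): observed ΔN = -103.3 m, observed ΔE = 315.2 m.
Subtracting the expected shift leaves a residual of -103.3 − (-119) = 15.7 m north and 315.2 − (329) = -13.8 m east.
Residual distance = √(15.7² + (-13.8)²) = 20.9 m.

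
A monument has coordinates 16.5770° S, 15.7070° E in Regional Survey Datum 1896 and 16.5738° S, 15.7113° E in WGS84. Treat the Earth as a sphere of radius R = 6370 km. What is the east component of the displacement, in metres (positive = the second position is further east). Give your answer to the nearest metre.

ΔE = 458 m

Δφ = -16.5738° − -16.5770° = +0.0032°; Δλ = 15.7113° − 15.7070° = +0.0043°.
1° along a meridian = πR/180 = 111177 m.
ΔN = Δφ × 111177 = 355.8 m; ΔE = Δλ × 111177 × cos(-16.5770°) = +0.0043 × 111177 × 0.958437 = 458.2 m.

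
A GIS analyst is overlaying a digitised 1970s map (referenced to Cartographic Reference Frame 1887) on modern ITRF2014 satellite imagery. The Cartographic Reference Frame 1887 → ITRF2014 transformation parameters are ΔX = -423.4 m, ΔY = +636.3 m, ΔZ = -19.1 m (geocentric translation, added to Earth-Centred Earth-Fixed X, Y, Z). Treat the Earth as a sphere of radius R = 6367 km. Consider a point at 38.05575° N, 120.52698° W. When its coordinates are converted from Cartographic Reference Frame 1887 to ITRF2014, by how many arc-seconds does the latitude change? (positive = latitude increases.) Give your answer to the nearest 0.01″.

Δφ = 6.16″

sin φ = 0.616428, cos φ = 0.787411, sin λ = -0.861390, cos λ = -0.507944.
North component: ΔN = −sin φ cos λ·ΔX − sin φ sin λ·ΔY + cos φ·ΔZ = −(0.616428)(-0.507944)(-423.4) − (0.616428)(-0.861390)(636.3) + (0.787411)(-19.1) = 190.25 m.
1° of latitude spans πR/180 = 111125 m, so Δφ = 190.25 / 111125 × 3600 = 6.163″.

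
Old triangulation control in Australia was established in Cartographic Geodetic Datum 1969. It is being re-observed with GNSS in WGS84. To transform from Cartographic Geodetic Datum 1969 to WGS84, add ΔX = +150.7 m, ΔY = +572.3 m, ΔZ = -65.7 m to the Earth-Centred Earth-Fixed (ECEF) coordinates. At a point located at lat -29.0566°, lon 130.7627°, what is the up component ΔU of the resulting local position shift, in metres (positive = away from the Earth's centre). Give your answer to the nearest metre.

ΔU = 325 m

At φ = -29.0566°, λ = 130.7627°: sin φ = -0.485673, cos φ = 0.874140, sin λ = 0.757420, cos λ = -0.652928.
ΔU = cos φ cos λ·ΔX + cos φ sin λ·ΔY + sin φ·ΔZ = (0.874140)(-0.652928)(150.7) + (0.874140)(0.757420)(572.3) + (-0.485673)(-65.7) = 324.81 m.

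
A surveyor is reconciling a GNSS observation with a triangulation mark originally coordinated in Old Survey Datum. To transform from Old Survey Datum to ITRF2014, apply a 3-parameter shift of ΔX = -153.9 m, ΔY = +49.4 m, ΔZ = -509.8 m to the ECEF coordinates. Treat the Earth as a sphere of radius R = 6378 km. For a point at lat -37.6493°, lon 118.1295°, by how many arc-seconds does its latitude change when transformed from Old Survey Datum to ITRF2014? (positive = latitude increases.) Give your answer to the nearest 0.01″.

Δφ = -10.76″

sin φ = -0.610827, cos φ = 0.791764, sin λ = 0.881884, cos λ = -0.471466.
North component: ΔN = −sin φ cos λ·ΔX − sin φ sin λ·ΔY + cos φ·ΔZ = −(-0.610827)(-0.471466)(-153.9) − (-0.610827)(0.881884)(49.4) + (0.791764)(-509.8) = -332.71 m.
1° of latitude spans πR/180 = 111317 m, so Δφ = -332.71 / 111317 × 3600 = -10.760″.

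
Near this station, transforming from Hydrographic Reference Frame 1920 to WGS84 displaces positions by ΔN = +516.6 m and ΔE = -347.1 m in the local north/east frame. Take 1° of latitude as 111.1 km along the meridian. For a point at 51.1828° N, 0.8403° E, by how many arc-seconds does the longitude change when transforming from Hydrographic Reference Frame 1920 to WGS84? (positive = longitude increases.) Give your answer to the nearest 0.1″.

At latitude 51.1828°, cos φ = 0.626838.
1° of longitude at this latitude = 111.1 × cos φ = 69.64 km, so Δλ = -347.1 / 69641.7 = -0.0049841° = -17.943″.

Δλ = -17.9″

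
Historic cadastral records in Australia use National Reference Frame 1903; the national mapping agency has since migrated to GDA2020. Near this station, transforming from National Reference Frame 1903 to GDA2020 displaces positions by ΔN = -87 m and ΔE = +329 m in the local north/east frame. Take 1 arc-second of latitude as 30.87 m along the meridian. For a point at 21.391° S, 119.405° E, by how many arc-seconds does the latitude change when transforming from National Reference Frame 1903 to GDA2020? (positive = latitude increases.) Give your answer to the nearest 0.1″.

1″ of latitude = 30.87 m, so Δφ = -87.0 / 30.87 = -2.818″.

Δφ = -2.8″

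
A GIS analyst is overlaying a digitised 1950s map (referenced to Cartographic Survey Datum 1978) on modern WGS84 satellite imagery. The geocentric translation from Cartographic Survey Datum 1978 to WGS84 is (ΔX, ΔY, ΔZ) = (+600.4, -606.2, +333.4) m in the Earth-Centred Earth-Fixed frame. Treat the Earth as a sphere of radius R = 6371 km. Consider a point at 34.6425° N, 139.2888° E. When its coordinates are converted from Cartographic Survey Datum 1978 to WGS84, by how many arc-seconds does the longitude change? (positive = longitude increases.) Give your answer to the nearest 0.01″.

Δλ = 2.67″

sin φ = 0.568454, cos φ = 0.822715, sin λ = 0.652247, cos λ = -0.758007.
East component: ΔE = −sin λ·ΔX + cos λ·ΔY = −(0.652247)(600.4) + (-0.758007)(-606.2) = 67.89 m.
1° of latitude spans πR/180 = 111195 m; at latitude φ, 1° of longitude spans that × cos φ = 91481.7 m, so Δλ = 67.89 / 91481.7 × 3600 = 2.672″.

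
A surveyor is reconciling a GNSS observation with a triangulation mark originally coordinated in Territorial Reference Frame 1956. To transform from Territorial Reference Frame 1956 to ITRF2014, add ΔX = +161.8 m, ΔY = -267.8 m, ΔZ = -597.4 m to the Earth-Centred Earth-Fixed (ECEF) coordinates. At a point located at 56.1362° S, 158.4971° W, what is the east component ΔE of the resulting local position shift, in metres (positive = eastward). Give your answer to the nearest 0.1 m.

The local east axis at (φ, λ) is (−sin λ, cos λ, 0), so ΔE = −sin(-158.4971°)·161.8 + cos(-158.4971°)·(-267.8) = 308.47 m.

ΔE = 308.5 m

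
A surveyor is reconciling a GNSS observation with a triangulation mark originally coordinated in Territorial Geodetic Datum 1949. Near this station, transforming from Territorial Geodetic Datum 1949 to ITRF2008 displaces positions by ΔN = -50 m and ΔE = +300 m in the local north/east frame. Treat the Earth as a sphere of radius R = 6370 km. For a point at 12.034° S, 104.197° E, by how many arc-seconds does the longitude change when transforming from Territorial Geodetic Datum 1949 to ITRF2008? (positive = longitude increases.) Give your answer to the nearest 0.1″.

Δλ = 9.9″

At latitude -12.034°, cos φ = 0.978024.
One radian of longitude at latitude φ spans R cos φ, so Δλ = ΔE / (R cos φ) = 300.0 / (6370000 × 0.978024) = 4.8154e-05 rad = 9.932″.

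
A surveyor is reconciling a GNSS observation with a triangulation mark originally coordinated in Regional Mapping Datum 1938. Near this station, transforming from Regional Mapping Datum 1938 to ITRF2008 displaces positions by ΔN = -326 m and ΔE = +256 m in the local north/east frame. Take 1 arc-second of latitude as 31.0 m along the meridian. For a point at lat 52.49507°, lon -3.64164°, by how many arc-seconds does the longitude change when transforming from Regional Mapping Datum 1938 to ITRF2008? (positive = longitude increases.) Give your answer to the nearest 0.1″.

Δλ = 13.6″

At latitude 52.49507°, cos φ = 0.608830.
1″ of longitude at this latitude = 31.00 × cos φ = 18.8737 m, so Δλ = 256.0 / 18.8737 = 13.564″.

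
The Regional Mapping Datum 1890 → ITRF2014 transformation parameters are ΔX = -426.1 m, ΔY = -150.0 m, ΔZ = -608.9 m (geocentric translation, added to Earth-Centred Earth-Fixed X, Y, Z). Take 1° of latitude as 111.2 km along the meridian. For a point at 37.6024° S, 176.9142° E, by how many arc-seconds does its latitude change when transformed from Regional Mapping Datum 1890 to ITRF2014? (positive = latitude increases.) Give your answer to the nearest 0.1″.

sin φ = -0.610178, cos φ = 0.792264, sin λ = 0.053831, cos λ = -0.998550.
North component: ΔN = −sin φ cos λ·ΔX − sin φ sin λ·ΔY + cos φ·ΔZ = −(-0.610178)(-0.998550)(-426.1) − (-0.610178)(0.053831)(-150.0) + (0.792264)(-608.9) = -227.72 m.
1° of latitude spans 111200 m, so Δφ = -227.72 / 111200 × 3600 = -7.372″.

Δφ = -7.4″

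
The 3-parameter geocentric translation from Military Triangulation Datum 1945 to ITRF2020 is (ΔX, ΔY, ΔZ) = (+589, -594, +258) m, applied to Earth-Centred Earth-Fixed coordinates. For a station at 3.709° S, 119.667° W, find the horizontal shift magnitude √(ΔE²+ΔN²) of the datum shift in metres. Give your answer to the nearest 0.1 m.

850.5 m

At φ = -3.709°, λ = -119.667°: sin φ = -0.064689, cos φ = 0.997905, sin λ = -0.868917, cos λ = -0.494958.
ΔE = −sin λ·ΔX + cos λ·ΔY = −(-0.868917)·(589) + (-0.494958)·(-594) = 805.80 m.
ΔN = −sin φ cos λ·ΔX − sin φ sin λ·ΔY + cos φ·ΔZ = −(-0.064689)(-0.494958)(589) − (-0.064689)(-0.868917)(-594) + (0.997905)(258) = 271.99 m.
Horizontal magnitude = √(ΔE² + ΔN²) = √(805.80² + 271.99²) = 850.46 m.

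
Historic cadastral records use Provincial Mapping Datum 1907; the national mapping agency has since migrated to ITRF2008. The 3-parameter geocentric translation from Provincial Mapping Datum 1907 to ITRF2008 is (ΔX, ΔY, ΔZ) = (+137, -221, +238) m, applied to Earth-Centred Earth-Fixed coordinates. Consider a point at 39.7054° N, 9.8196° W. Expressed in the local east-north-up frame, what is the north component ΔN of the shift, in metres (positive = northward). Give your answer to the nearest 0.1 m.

At φ = 39.7054°, λ = -9.8196°: sin φ = 0.638840, cos φ = 0.769339, sin λ = -0.170547, cos λ = 0.985350.
ΔN = −sin φ cos λ·ΔX − sin φ sin λ·ΔY + cos φ·ΔZ = −(0.638840)(0.985350)(137) − (0.638840)(-0.170547)(-221) + (0.769339)(238) = 72.79 m.

ΔN = 72.8 m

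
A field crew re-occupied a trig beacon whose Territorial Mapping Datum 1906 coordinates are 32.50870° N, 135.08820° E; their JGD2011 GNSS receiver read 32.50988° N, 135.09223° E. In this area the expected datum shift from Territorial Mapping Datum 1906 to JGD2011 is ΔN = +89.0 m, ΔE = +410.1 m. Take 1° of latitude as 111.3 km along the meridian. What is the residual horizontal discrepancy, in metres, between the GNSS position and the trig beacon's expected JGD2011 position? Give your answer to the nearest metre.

Observed coordinate differences: Δφ = +0.00118°, Δλ = +0.00403°.
Converting to metres (1° lat = 111300 m, cos φ = 0.843310): observed ΔN = 131.3 m, observed ΔE = 378.3 m.
Subtracting the expected shift leaves a residual of 131.3 − (89.0) = 42.3 m north and 378.3 − (410.1) = -31.8 m east.
Residual distance = √(42.3² + (-31.8)²) = 53.0 m.

53 m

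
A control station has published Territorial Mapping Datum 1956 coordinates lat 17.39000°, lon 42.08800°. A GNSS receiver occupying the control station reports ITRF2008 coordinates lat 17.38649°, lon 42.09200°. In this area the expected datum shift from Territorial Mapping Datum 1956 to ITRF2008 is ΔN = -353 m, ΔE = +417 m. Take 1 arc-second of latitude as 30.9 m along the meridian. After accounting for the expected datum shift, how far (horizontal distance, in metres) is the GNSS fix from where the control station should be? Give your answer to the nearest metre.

38 m

Observed coordinate differences: Δφ = -0.00351°, Δλ = +0.00400°.
Converting to metres (1° lat = 111240 m, cos φ = 0.954293): observed ΔN = -390.5 m, observed ΔE = 424.6 m.
Subtracting the expected shift leaves a residual of -390.5 − (-353) = -37.5 m north and 424.6 − (417) = 7.6 m east.
Residual distance = √((-37.5)² + 7.6²) = 38.2 m.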